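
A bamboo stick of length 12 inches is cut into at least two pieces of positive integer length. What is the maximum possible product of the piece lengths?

81

Define prod[k] = max over 1≤i<k of i · max(k−i, prod[k−i]); the inner max lets the remainder stay uncut if that's better.
prod[2] = 1*max(1,0) = 1*1 = 1
prod[3] = max(1*2, 2*1) = 2
prod[4] = max(1*3, 2*2, 3*1) = 4
prod[5] = max(1*4, 2*3, 3*2, 4*1) = 6
prod[6] = max(1*6, 2*4, 3*3, 4*2, 5*1) = 9
prod[7] = max(1*9, 2*6, 3*4, 4*3, 5*2, 6*1) = 12
prod[8] = max(1*12, 2*9, 3*6, …, 6*2, 7*1) = 18
prod[9] = max(1*18, 2*12, 3*9, …, 7*2, 8*1) = 27
prod[10] = max(1*27, 2*18, 3*12, …, 8*2, 9*1) = 36
prod[11] = max(1*36, 2*27, 3*18, …, 9*2, 10*1) = 54
prod[12] = max(1*54, 2*36, 3*27, …, 10*2, 11*1) = 81
One optimal split: 3 + 3 + 3 + 3; product 3*3*3*3 = 81.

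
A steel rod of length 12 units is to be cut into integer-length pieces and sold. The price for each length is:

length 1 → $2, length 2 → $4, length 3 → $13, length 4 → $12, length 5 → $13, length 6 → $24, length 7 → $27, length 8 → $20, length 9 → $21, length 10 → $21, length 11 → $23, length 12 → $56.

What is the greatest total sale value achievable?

Build r[k] bottom-up: r[k] = max over allowed piece i of (p[i] + r[k−i]).
r[1] = 2
r[2] = max(2+2, 4+0) = 4
r[3] = max(2+4, 4+2, 13+0) = 13
r[4] = max(2+13, 4+4, 13+2, 12+0) = 15
r[5] = max(2+15, 4+13, 13+4, 12+2, 13+0) = 17
r[6] = max(2+17, 4+15, 13+13, 12+4, 13+2, 24+0) = 26
r[7] = max(2+26, 4+17, 13+15, …, 24+2, 27+0) = 28
r[8] = max(2+28, 4+26, 13+17, …, 27+2, 20+0) = 30
r[9] = max(2+30, 4+28, 13+26, …, 20+2, 21+0) = 39
r[10] = max(2+39, 4+30, 13+28, …, 21+2, 21+0) = 41
r[11] = max(2+41, 4+39, 13+30, …, 21+2, 23+0) = 43
r[12] = max(2+43, 4+41, 13+39, …, 23+2, 56+0) = 56
Best is to sell the whole 12-unit piece uncut for $56.

56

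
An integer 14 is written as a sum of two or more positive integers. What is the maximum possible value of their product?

162

Define f[k] = max over 1≤i<k of i · max(k−i, f[k−i]); the inner max lets the remainder stay uncut if that's better.
f[2] = 1·max(1,0) = 1·1 = 1
f[3] = 1·max(2,1) = 1·2 = 2
f[4] = 2·max(2,1) = 2·2 = 4
f[5] = 2·max(3,2) = 2·3 = 6
f[6] = 3·max(3,2) = 3·3 = 9
f[7] = 2·max(5,6) = 2·6 = 12
f[8] = 2·max(6,9) = 2·9 = 18
f[9] = 3·max(6,9) = 3·9 = 27
f[10] = 2·max(8,18) = 2·18 = 36
f[11] = 2·max(9,27) = 2·27 = 54
f[12] = 3·max(9,27) = 3·27 = 81
f[13] = 2·max(11,54) = 2·54 = 108
f[14] = 2·max(12,81) = 2·81 = 162
One optimal split: 3 + 3 + 3 + 3 + 2; product 3·3·3·3·2 = 162.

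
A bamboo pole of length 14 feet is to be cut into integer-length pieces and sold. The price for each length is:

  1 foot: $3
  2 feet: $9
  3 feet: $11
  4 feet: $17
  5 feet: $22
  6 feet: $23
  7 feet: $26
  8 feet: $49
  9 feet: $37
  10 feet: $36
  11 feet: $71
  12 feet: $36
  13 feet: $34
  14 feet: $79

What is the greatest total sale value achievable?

Let best[k] be the best obtainable value from length k. For each k, try every first piece i and keep the best of price[i] + best[k−i].
best[1] = 3
best[2] = max(3+3, 9+0) = 9
best[3] = max(3+9, 9+3, 11+0) = 12
best[4] = max(3+12, 9+9, 11+3, 17+0) = 18
best[5] = max(3+18, 9+12, 11+9, 17+3, 22+0) = 22
best[6] = max(3+22, 9+18, 11+12, 17+9, 22+3, 23+0) = 27
best[7] = max(3+27, 9+22, 11+18, …, 23+3, 26+0) = 31
best[8] = max(3+31, 9+27, 11+22, …, 26+3, 49+0) = 49
best[9] = max(3+49, 9+31, 11+27, …, 49+3, 37+0) = 52
best[10] = max(3+52, 9+49, 11+31, …, 37+3, 36+0) = 58
best[11] = max(3+58, 9+52, 11+49, …, 36+3, 71+0) = 71
best[12] = max(3+71, 9+58, 11+52, …, 71+3, 36+0) = 74
best[13] = max(3+74, 9+71, 11+58, …, 36+3, 34+0) = 80
best[14] = max(3+80, 9+74, 11+71, …, 34+3, 79+0) = 83
One optimal cutting: 11 + 2 + 1 → $71 + $9 + $3 = $83.

83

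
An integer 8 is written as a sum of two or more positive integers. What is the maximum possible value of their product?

18

Fill m[k] for k=2..8: at each k try every first piece i and multiply by the better of (k−i) uncut or m[k−i].
m[2] = 1×max(1,0) = 1×1 = 1
m[3] = 1×max(2,1) = 1×2 = 2
m[4] = 2×max(2,1) = 2×2 = 4
m[5] = 2×max(3,2) = 2×3 = 6
m[6] = 3×max(3,2) = 3×3 = 9
m[7] = 2×max(5,6) = 2×6 = 12
m[8] = 2×max(6,9) = 2×9 = 18
One optimal split: 3 + 3 + 2; product 3×3×2 = 18.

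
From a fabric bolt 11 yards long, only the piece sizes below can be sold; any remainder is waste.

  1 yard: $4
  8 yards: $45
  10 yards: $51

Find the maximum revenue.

Let r[k] be the best obtainable value from length k. For each k, try every first piece i and keep the best of price[i] + r[k−i].
r[1] = 4
r[2] = 8  (first piece 1, then r[1]=4)
r[3] = 12  (first piece 1, then r[2]=8)
r[4] = 16  (first piece 1, then r[3]=12)
r[5] = 20  (first piece 1, then r[4]=16)
r[6] = 24  (first piece 1, then r[5]=20)
r[7] = 28  (first piece 1, then r[6]=24)
r[8] = max(4+28, 45+0) = 45
r[9] = max(4+45, 45+4) = 49
r[10] = max(4+49, 45+8, 51+0) = 53
r[11] = max(4+53, 45+12, 51+4) = 57
One optimal cutting: 8 + 1 + 1 + 1 → $57.

57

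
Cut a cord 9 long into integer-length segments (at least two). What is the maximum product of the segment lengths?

27

Fill P[k] for k=2..9: at each k try every first piece i and multiply by the better of (k−i) uncut or P[k−i].
P[2] = 1*max(1,0) = 1*1 = 1
P[3] = 1*max(2,1) = 1*2 = 2
P[4] = 2*max(2,1) = 2*2 = 4
P[5] = 2*max(3,2) = 2*3 = 6
P[6] = 3*max(3,2) = 3*3 = 9
P[7] = 2*max(5,6) = 2*6 = 12
P[8] = 2*max(6,9) = 2*9 = 18
P[9] = 3*max(6,9) = 3*9 = 27
One optimal split: 3 + 3 + 3; product 3*3*3 = 27.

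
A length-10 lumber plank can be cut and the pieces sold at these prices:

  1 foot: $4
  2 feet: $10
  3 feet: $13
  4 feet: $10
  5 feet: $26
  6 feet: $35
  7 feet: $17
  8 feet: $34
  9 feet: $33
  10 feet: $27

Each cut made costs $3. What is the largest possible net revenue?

49

Build net[k] bottom-up: net[k] = max over allowed piece i of (p[i] + net[k−i]) − 3 per cut.
net[1] = 4
net[2] = 10
net[3] = 13
net[4] = 17  (first piece 2, then net[2]=10)
net[5] = 26
net[6] = 35
net[7] = 36  (first piece 1, then net[6]=35)
net[8] = 42  (first piece 2, then net[6]=35)
net[9] = 45  (first piece 3, then net[6]=35)
net[10] = 49  (first piece 2, then net[8]=42)
One optimal plan: pieces 6 + 2 + 2 (2 cuts) → $55 − $6 = $49.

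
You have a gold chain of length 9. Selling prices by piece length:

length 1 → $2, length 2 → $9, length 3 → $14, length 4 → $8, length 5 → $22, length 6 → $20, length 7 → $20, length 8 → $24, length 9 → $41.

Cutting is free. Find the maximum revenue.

Build v[k] bottom-up: v[k] = max over allowed piece i of (p[i] + v[k−i]).
v[1] = 2
v[2] = max(2+2, 9+0) = 9
v[3] = max(2+9, 9+2, 14+0) = 14
v[4] = max(2+14, 9+9, 14+2, 8+0) = 18
v[5] = max(2+18, 9+14, 14+9, 8+2, 22+0) = 23
v[6] = max(2+23, 9+18, 14+14, 8+9, 22+2, 20+0) = 28
v[7] = max(2+28, 9+23, 14+18, …, 20+2, 20+0) = 32
v[8] = max(2+32, 9+28, 14+23, …, 20+2, 24+0) = 37
v[9] = max(2+37, 9+32, 14+28, …, 24+2, 41+0) = 42
One optimal cutting: 3 + 3 + 3 → $14 + $14 + $14 = $42.

42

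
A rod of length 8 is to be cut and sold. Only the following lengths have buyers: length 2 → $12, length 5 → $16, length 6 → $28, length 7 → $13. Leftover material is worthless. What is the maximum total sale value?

48

Let r[k] be the best obtainable value from length k. For each k, try every first piece i and keep the best of price[i] + r[k−i].
r[1] = 0
r[2] = 12
r[3] = 12
r[4] = 24  (first piece 2, then r[2]=12)
r[5] = max(12+12, 16+0) = 24
r[6] = max(12+24, 16+0, 28+0) = 36
r[7] = max(12+24, 16+12, 28+0, 13+0) = 36
r[8] = max(12+36, 16+12, 28+12, 13+0) = 48
One optimal cutting: 2 + 2 + 2 + 2 → $48.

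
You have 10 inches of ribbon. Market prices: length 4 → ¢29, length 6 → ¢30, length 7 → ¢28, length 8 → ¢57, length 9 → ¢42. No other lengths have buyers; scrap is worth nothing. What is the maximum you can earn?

59

Build f[k] bottom-up: f[k] = max over allowed piece i of (p[i] + f[k−i]).
f[1] = 0
f[2] = 0
f[3] = 0
f[4] = 29
f[5] = 29
f[6] = 30
f[7] = 30
f[8] = 58  (first piece 4, then f[4]=29)
f[9] = 58
f[10] = 59  (first piece 4, then f[6]=30)
One optimal cutting: 6 + 4 → ¢59.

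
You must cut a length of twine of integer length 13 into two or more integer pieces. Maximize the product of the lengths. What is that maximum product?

108

Define g[k] = max over 1≤i<k of i · max(k−i, g[k−i]); the inner max lets the remainder stay uncut if that's better.
Small cases: g[2]=1, g[3]=2, g[4]=4, g[5]=6, g[6]=9, g[7]=12.
g[8] = 2*max(6,9) = 2*9 = 18
g[9] = 3*max(6,9) = 3*9 = 27
g[10] = 2*max(8,18) = 2*18 = 36
g[11] = 2*max(9,27) = 2*27 = 54
g[12] = 3*max(9,27) = 3*27 = 81
g[13] = 2*max(11,54) = 2*54 = 108
One optimal split: 3 + 3 + 3 + 2 + 2; product 3*3*3*2*2 = 108.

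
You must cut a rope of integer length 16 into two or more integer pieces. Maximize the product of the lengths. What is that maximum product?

Define f[k] = max over 1≤i<k of i · max(k−i, f[k−i]); the inner max lets the remainder stay uncut if that's better.
f[2] = 1*max(1,0) = 1*1 = 1
f[3] = 1*max(2,1) = 1*2 = 2
f[4] = 2*max(2,1) = 2*2 = 4
f[5] = 2*max(3,2) = 2*3 = 6
f[6] = 3*max(3,2) = 3*3 = 9
f[7] = 2*max(5,6) = 2*6 = 12
f[8] = 2*max(6,9) = 2*9 = 18
f[9] = 3*max(6,9) = 3*9 = 27
f[10] = 2*max(8,18) = 2*18 = 36
f[11] = 2*max(9,27) = 2*27 = 54
f[12] = 3*max(9,27) = 3*27 = 81
f[13] = 2*max(11,54) = 2*54 = 108
f[14] = 2*max(12,81) = 2*81 = 162
f[15] = 3*max(12,81) = 3*81 = 243
f[16] = 2*max(14,162) = 2*162 = 324
One optimal split: 3 + 3 + 3 + 3 + 2 + 2; product 3*3*3*3*2*2 = 324.

324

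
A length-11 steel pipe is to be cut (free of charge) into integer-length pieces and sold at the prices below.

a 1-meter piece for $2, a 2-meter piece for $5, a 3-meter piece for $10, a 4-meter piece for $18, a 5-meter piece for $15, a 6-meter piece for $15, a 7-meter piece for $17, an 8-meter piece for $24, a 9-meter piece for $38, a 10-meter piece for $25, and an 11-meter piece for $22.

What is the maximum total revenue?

46

Consider every possible first cut. R[k] is the best of p[i]+R[k−i] over all sellable i≤k.
R[1] = 2
R[2] = max(2+2, 5+0) = 5
R[3] = max(2+5, 5+2, 10+0) = 10
R[4] = max(2+10, 5+5, 10+2, 18+0) = 18
R[5] = max(2+18, 5+10, 10+5, 18+2, 15+0) = 20
R[6] = max(2+20, 5+18, 10+10, 18+5, 15+2, 15+0) = 23
R[7] = max(2+23, 5+20, 10+18, …, 15+2, 17+0) = 28
R[8] = max(2+28, 5+23, 10+20, …, 17+2, 24+0) = 36
R[9] = max(2+36, 5+28, 10+23, …, 24+2, 38+0) = 38
R[10] = max(2+38, 5+36, 10+28, …, 38+2, 25+0) = 41
R[11] = max(2+41, 5+38, 10+36, …, 25+2, 22+0) = 46
One optimal cutting: 4 + 4 + 3 → $18 + $18 + $10 = $46.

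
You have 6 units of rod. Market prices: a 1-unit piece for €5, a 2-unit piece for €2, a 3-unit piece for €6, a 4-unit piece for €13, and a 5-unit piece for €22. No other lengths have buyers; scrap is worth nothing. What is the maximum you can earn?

Let best[k] be the best obtainable value from length k. For each k, try every first piece i and keep the best of price[i] + best[k−i].
best[1] = 5
best[2] = max(5+5, 2+0) = 10
best[3] = max(5+10, 2+5, 6+0) = 15
best[4] = max(5+15, 2+10, 6+5, 13+0) = 20
best[5] = max(5+20, 2+15, 6+10, 13+5, 22+0) = 25
best[6] = max(5+25, 2+20, 6+15, 13+10, 22+5) = 30
One optimal cutting: 1 + 1 + 1 + 1 + 1 + 1 → €30.

30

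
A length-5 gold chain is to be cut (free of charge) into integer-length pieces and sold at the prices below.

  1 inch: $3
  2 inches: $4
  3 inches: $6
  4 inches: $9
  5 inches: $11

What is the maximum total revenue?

Build R[k] bottom-up: R[k] = max over allowed piece i of (p[i] + R[k−i]).
R[1] = 3
R[2] = max(3+3, 4+0) = 6
R[3] = max(3+6, 4+3, 6+0) = 9
R[4] = max(3+9, 4+6, 6+3, 9+0) = 12
R[5] = max(3+12, 4+9, 6+6, 9+3, 11+0) = 15
One optimal cutting: 1 + 1 + 1 + 1 + 1 → $3 + $3 + $3 + $3 + $3 = $15.

15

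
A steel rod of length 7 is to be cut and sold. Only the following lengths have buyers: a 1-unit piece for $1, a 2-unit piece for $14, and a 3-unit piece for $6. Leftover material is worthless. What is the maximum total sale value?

43

Let best[k] be the best obtainable value from length k. For each k, try every first piece i and keep the best of price[i] + best[k−i].
best[1] = 1
best[2] = 14
best[3] = 15  (first piece 1, then best[2]=14)
best[4] = 28  (first piece 2, then best[2]=14)
best[5] = 29  (first piece 1, then best[4]=28)
best[6] = 42  (first piece 2, then best[4]=28)
best[7] = 43  (first piece 1, then best[6]=42)
One optimal cutting: 2 + 2 + 2 + 1 → $43.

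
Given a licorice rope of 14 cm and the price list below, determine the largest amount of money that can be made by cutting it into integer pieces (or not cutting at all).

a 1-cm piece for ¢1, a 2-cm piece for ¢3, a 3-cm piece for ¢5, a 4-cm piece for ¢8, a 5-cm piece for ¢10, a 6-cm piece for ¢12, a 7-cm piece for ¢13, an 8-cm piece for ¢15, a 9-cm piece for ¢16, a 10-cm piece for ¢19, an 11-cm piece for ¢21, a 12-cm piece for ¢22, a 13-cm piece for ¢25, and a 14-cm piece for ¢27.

28

Let r[k] be the best obtainable value from length k. For each k, try every first piece i and keep the best of price[i] + r[k−i].
r[1] = 1
r[2] = 3
r[3] = 5
r[4] = 8
r[5] = 10
r[6] = 12
r[7] = 13  (first piece 1, then r[6]=12)
r[8] = 16  (first piece 4, then r[4]=8)
r[9] = 18  (first piece 4, then r[5]=10)
r[10] = 20  (first piece 4, then r[6]=12)
r[11] = 22  (first piece 5, then r[6]=12)
r[12] = 24  (first piece 4, then r[8]=16)
r[13] = 26  (first piece 4, then r[9]=18)
r[14] = 28  (first piece 4, then r[10]=20)
One optimal cutting: 6 + 4 + 4 → ¢12 + ¢8 + ¢8 = ¢28.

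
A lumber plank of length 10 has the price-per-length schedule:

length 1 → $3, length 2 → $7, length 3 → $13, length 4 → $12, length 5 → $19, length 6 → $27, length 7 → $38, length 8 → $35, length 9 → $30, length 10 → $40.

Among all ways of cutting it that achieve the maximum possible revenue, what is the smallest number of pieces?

Build r[k] bottom-up: r[k] = max over allowed piece i of (p[i] + r[k−i]).
r[1] = 3
r[2] = max(3+3, 7+0) = 7
r[3] = max(3+7, 7+3, 13+0) = 13
r[4] = max(3+13, 7+7, 13+3, 12+0) = 16
r[5] = max(3+16, 7+13, 13+7, 12+3, 19+0) = 20
r[6] = max(3+20, 7+16, 13+13, 12+7, 19+3, 27+0) = 27
r[7] = max(3+27, 7+20, 13+16, …, 27+3, 38+0) = 38
r[8] = max(3+38, 7+27, 13+20, …, 38+3, 35+0) = 41
r[9] = max(3+41, 7+38, 13+27, …, 35+3, 30+0) = 45
r[10] = max(3+45, 7+41, 13+38, …, 30+3, 40+0) = 51
Maximum revenue is $51.
Now minimize piece count subject to staying optimal: for each k, pieces[k] = 1 + min over i with p[i]+r[k−i]=r[k] of pieces[k−i].
pieces[7] = 1
pieces[8] = 2
pieces[9] = 2
pieces[10] = 2

2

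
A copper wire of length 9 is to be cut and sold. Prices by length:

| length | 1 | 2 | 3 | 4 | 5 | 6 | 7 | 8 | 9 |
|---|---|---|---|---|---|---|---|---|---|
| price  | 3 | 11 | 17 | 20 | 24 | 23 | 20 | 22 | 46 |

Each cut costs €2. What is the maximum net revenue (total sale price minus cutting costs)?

Build v[k] bottom-up: v[k] = max over allowed piece i of (p[i] + v[k−i]) − 2 per cut.
v[1] = 3
v[2] = max(3+3-2, 11+0) = 11
v[3] = max(3+11-2, 11+3-2, 17+0) = 17
v[4] = max(3+17-2, 11+11-2, 17+3-2, 20+0) = 20
v[5] = max(3+20-2, 11+17-2, 17+11-2, 20+3-2, 24+0) = 26
v[6] = max(3+26-2, 11+20-2, 17+17-2, 20+11-2, 24+3-2, 23+0) = 32
v[7] = max(3+32-2, 11+26-2, 17+20-2, …, 23+3-2, 20+0) = 35
v[8] = max(3+35-2, 11+32-2, 17+26-2, …, 20+3-2, 22+0) = 41
v[9] = max(3+41-2, 11+35-2, 17+32-2, …, 22+3-2, 46+0) = 47
One optimal plan: pieces 3 + 3 + 3 (2 cuts) → €51 − €4 = €47.

47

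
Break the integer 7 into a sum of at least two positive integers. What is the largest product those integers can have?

Define g[k] = max over 1≤i<k of i · max(k−i, g[k−i]); the inner max lets the remainder stay uncut if that's better.
g[2] = 1×max(1,0) = 1×1 = 1
g[3] = 1×max(2,1) = 1×2 = 2
g[4] = 2×max(2,1) = 2×2 = 4
g[5] = 2×max(3,2) = 2×3 = 6
g[6] = 3×max(3,2) = 3×3 = 9
g[7] = 2×max(5,6) = 2×6 = 12
One optimal split: 3 + 2 + 2; product 3×2×2 = 12.

12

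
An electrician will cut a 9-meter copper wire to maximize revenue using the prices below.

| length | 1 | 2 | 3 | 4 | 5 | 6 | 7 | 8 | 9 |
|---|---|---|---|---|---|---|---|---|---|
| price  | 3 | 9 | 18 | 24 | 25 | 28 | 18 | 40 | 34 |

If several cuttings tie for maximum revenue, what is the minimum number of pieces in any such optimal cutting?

Consider every possible first cut. r[k] is the best of p[i]+r[k−i] over all sellable i≤k.
r[1] = 3
r[2] = max(3+3, 9+0) = 9
r[3] = max(3+9, 9+3, 18+0) = 18
r[4] = max(3+18, 9+9, 18+3, 24+0) = 24
r[5] = max(3+24, 9+18, 18+9, 24+3, 25+0) = 27
r[6] = max(3+27, 9+24, 18+18, 24+9, 25+3, 28+0) = 36
r[7] = max(3+36, 9+27, 18+24, …, 28+3, 18+0) = 42
r[8] = max(3+42, 9+36, 18+27, …, 18+3, 40+0) = 48
r[9] = max(3+48, 9+42, 18+36, …, 40+3, 34+0) = 54
Maximum revenue is €54.
Now minimize piece count subject to staying optimal: for each k, pieces[k] = 1 + min over i with p[i]+r[k−i]=r[k] of pieces[k−i].
pieces[6] = 2
pieces[7] = 2
pieces[8] = 2
pieces[9] = 3

3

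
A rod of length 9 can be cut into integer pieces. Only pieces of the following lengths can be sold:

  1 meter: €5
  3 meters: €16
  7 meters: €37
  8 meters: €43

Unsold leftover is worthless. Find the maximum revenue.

Build f[k] bottom-up: f[k] = max over allowed piece i of (p[i] + f[k−i]).
f[1] = 5
f[2] = 10  (first piece 1, then f[1]=5)
f[3] = max(5+10, 16+0) = 16
f[4] = max(5+16, 16+5) = 21
f[5] = max(5+21, 16+10) = 26
f[6] = max(5+26, 16+16) = 32
f[7] = max(5+32, 16+21, 37+0) = 37
f[8] = max(5+37, 16+26, 37+5, 43+0) = 43
f[9] = max(5+43, 16+32, 37+10, 43+5) = 48
One optimal cutting: 8 + 1 → €48.

48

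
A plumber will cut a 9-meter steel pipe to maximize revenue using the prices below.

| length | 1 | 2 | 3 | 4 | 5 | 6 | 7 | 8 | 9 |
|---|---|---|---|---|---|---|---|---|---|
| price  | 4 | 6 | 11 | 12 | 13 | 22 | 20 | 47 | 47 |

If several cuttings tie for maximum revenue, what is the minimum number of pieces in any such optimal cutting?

Let r[k] be the best obtainable value from length k. For each k, try every first piece i and keep the best of price[i] + r[k−i].
r[1] = 4
r[2] = max(4+4, 6+0) = 8
r[3] = max(4+8, 6+4, 11+0) = 12
r[4] = max(4+12, 6+8, 11+4, 12+0) = 16
r[5] = max(4+16, 6+12, 11+8, 12+4, 13+0) = 20
r[6] = max(4+20, 6+16, 11+12, 12+8, 13+4, 22+0) = 24
r[7] = max(4+24, 6+20, 11+16, …, 22+4, 20+0) = 28
r[8] = max(4+28, 6+24, 11+20, …, 20+4, 47+0) = 47
r[9] = max(4+47, 6+28, 11+24, …, 47+4, 47+0) = 51
Maximum revenue is $51.
Now minimize piece count subject to staying optimal: for each k, pieces[k] = 1 + min over i with p[i]+r[k−i]=r[k] of pieces[k−i].
pieces[6] = 6
pieces[7] = 7
pieces[8] = 1
pieces[9] = 2

2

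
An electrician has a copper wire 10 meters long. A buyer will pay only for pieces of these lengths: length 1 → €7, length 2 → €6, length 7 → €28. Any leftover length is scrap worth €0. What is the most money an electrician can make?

Build f[k] bottom-up: f[k] = max over allowed piece i of (p[i] + f[k−i]).
f[1] = 7
f[2] = max(7+7, 6+0) = 14
f[3] = max(7+14, 6+7) = 21
f[4] = max(7+21, 6+14) = 28
f[5] = max(7+28, 6+21) = 35
f[6] = max(7+35, 6+28) = 42
f[7] = max(7+42, 6+35, 28+0) = 49
f[8] = max(7+49, 6+42, 28+7) = 56
f[9] = max(7+56, 6+49, 28+14) = 63
f[10] = max(7+63, 6+56, 28+21) = 70
One optimal cutting: 1 + 1 + 1 + 1 + 1 + 1 + 1 + 1 + 1 + 1 → €70.

70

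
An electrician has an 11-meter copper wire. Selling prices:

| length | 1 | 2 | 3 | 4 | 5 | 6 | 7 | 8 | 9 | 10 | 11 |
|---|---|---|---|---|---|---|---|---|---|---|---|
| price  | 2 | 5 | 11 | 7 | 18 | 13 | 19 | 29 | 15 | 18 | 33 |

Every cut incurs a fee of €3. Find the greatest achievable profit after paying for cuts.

37

Let net[k] be the best obtainable value from length k. For each k, try every first piece i and keep the best of price[i] + net[k−i] minus the 3 cut fee when i<k.
net[1] = 2
net[2] = max(2+2-3, 5+0) = 5
net[3] = max(2+5-3, 5+2-3, 11+0) = 11
net[4] = max(2+11-3, 5+5-3, 11+2-3, 7+0) = 10
net[5] = max(2+10-3, 5+11-3, 11+5-3, 7+2-3, 18+0) = 18
net[6] = max(2+18-3, 5+10-3, 11+11-3, 7+5-3, 18+2-3, 13+0) = 19
net[7] = max(2+19-3, 5+18-3, 11+10-3, …, 13+2-3, 19+0) = 20
net[8] = max(2+20-3, 5+19-3, 11+18-3, …, 19+2-3, 29+0) = 29
net[9] = max(2+29-3, 5+20-3, 11+19-3, …, 29+2-3, 15+0) = 28
net[10] = max(2+28-3, 5+29-3, 11+20-3, …, 15+2-3, 18+0) = 33
net[11] = max(2+33-3, 5+28-3, 11+29-3, …, 18+2-3, 33+0) = 37
One optimal plan: pieces 8 + 3 (1 cut) → €40 − €3 = €37.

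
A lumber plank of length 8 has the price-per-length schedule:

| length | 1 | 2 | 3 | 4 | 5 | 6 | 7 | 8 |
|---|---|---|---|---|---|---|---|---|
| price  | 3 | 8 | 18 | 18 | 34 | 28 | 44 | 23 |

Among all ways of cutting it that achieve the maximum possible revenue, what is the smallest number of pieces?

2

Consider every possible first cut. r[k] is the best of p[i]+r[k−i] over all sellable i≤k.
r[1] = 3
r[2] = max(3+3, 8+0) = 8
r[3] = max(3+8, 8+3, 18+0) = 18
r[4] = max(3+18, 8+8, 18+3, 18+0) = 21
r[5] = max(3+21, 8+18, 18+8, 18+3, 34+0) = 34
r[6] = max(3+34, 8+21, 18+18, 18+8, 34+3, 28+0) = 37
r[7] = max(3+37, 8+34, 18+21, …, 28+3, 44+0) = 44
r[8] = max(3+44, 8+37, 18+34, …, 44+3, 23+0) = 52
Maximum revenue is $52.
Now minimize piece count subject to staying optimal: for each k, pieces[k] = 1 + min over i with p[i]+r[k−i]=r[k] of pieces[k−i].
pieces[5] = 1
pieces[6] = 2
pieces[7] = 1
pieces[8] = 2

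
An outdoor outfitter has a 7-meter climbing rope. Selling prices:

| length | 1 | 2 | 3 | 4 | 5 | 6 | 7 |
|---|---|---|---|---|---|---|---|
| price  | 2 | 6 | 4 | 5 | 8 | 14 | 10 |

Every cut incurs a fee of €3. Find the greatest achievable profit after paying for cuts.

Let net[k] be the best obtainable value from length k. For each k, try every first piece i and keep the best of price[i] + net[k−i] minus the 3 cut fee when i<k.
net[1] = 2
net[2] = max(2+2-3, 6+0) = 6
net[3] = max(2+6-3, 6+2-3, 4+0) = 5
net[4] = max(2+5-3, 6+6-3, 4+2-3, 5+0) = 9
net[5] = max(2+9-3, 6+5-3, 4+6-3, 5+2-3, 8+0) = 8
net[6] = max(2+8-3, 6+9-3, 4+5-3, 5+6-3, 8+2-3, 14+0) = 14
net[7] = max(2+14-3, 6+8-3, 4+9-3, …, 14+2-3, 10+0) = 13
One optimal plan: pieces 6 + 1 (1 cut) → €16 − €3 = €13.

13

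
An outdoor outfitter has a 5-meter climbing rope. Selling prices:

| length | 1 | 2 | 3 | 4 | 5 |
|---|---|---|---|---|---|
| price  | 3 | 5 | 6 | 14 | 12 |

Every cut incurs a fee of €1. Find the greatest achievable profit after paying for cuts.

Let net[k] be the best obtainable value from length k. For each k, try every first piece i and keep the best of price[i] + net[k−i] minus the 1 cut fee when i<k.
net[1] = 3
net[2] = max(3+3-1, 5+0) = 5
net[3] = max(3+5-1, 5+3-1, 6+0) = 7
net[4] = max(3+7-1, 5+5-1, 6+3-1, 14+0) = 14
net[5] = max(3+14-1, 5+7-1, 6+5-1, 14+3-1, 12+0) = 16
One optimal plan: pieces 4 + 1 (1 cut) → €17 − €1 = €16.

16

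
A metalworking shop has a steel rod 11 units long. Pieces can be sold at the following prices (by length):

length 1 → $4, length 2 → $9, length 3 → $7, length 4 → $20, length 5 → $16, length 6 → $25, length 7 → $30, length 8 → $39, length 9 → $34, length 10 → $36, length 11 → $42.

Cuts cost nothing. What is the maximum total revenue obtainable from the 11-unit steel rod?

Consider every possible first cut. best[k] is the best of p[i]+best[k−i] over all sellable i≤k.
best[1] = 4
best[2] = max(4+4, 9+0) = 9
best[3] = max(4+9, 9+4, 7+0) = 13
best[4] = max(4+13, 9+9, 7+4, 20+0) = 20
best[5] = max(4+20, 9+13, 7+9, 20+4, 16+0) = 24
best[6] = max(4+24, 9+20, 7+13, 20+9, 16+4, 25+0) = 29
best[7] = max(4+29, 9+24, 7+20, …, 25+4, 30+0) = 33
best[8] = max(4+33, 9+29, 7+24, …, 30+4, 39+0) = 40
best[9] = max(4+40, 9+33, 7+29, …, 39+4, 34+0) = 44
best[10] = max(4+44, 9+40, 7+33, …, 34+4, 36+0) = 49
best[11] = max(4+49, 9+44, 7+40, …, 36+4, 42+0) = 53
One optimal cutting: 4 + 4 + 2 + 1 → $20 + $20 + $9 + $4 = $53.

53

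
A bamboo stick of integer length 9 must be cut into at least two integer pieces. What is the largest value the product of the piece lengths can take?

Let f[k] be the best product for length k (with at least one cut). For each first piece i, the rest contributes max(k−i, f[k−i]).
Small cases: f[2]=1, f[3]=2, f[4]=4.
f[5] = 2*max(3,2) = 2*3 = 6
f[6] = 3*max(3,2) = 3*3 = 9
f[7] = 2*max(5,6) = 2*6 = 12
f[8] = 2*max(6,9) = 2*9 = 18
f[9] = 3*max(6,9) = 3*9 = 27
One optimal split: 3 + 3 + 3; product 3*3*3 = 27.

27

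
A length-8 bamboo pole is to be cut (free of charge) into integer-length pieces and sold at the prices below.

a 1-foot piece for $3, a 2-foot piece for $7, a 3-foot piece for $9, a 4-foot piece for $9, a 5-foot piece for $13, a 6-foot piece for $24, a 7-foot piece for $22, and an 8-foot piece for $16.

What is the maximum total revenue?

31

Build R[k] bottom-up: R[k] = max over allowed piece i of (p[i] + R[k−i]).
R[1] = 3
R[2] = max(3+3, 7+0) = 7
R[3] = max(3+7, 7+3, 9+0) = 10
R[4] = max(3+10, 7+7, 9+3, 9+0) = 14
R[5] = max(3+14, 7+10, 9+7, 9+3, 13+0) = 17
R[6] = max(3+17, 7+14, 9+10, 9+7, 13+3, 24+0) = 24
R[7] = max(3+24, 7+17, 9+14, …, 24+3, 22+0) = 27
R[8] = max(3+27, 7+24, 9+17, …, 22+3, 16+0) = 31
One optimal cutting: 6 + 2 → $24 + $7 = $31.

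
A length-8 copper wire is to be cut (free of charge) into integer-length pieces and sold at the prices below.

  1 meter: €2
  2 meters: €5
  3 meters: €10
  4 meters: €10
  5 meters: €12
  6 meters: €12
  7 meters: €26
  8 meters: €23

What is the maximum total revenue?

28

Consider every possible first cut. best[k] is the best of p[i]+best[k−i] over all sellable i≤k.
best[1] = 2
best[2] = max(2+2, 5+0) = 5
best[3] = max(2+5, 5+2, 10+0) = 10
best[4] = max(2+10, 5+5, 10+2, 10+0) = 12
best[5] = max(2+12, 5+10, 10+5, 10+2, 12+0) = 15
best[6] = max(2+15, 5+12, 10+10, 10+5, 12+2, 12+0) = 20
best[7] = max(2+20, 5+15, 10+12, …, 12+2, 26+0) = 26
best[8] = max(2+26, 5+20, 10+15, …, 26+2, 23+0) = 28
One optimal cutting: 7 + 1 → €26 + €2 = €28.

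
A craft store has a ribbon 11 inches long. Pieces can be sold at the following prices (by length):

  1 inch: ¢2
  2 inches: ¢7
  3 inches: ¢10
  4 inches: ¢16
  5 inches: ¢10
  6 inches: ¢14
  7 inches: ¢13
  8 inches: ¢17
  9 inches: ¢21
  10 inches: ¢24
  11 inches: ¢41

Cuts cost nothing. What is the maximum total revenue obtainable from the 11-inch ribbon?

42

Consider every possible first cut. r[k] is the best of p[i]+r[k−i] over all sellable i≤k.
r[1] = 2
r[2] = 7
r[3] = 10
r[4] = 16
r[5] = 18  (first piece 1, then r[4]=16)
r[6] = 23  (first piece 2, then r[4]=16)
r[7] = 26  (first piece 3, then r[4]=16)
r[8] = 32  (first piece 4, then r[4]=16)
r[9] = 34  (first piece 1, then r[8]=32)
r[10] = 39  (first piece 2, then r[8]=32)
r[11] = 42  (first piece 3, then r[8]=32)
One optimal cutting: 4 + 4 + 3 → ¢16 + ¢16 + ¢10 = ¢42.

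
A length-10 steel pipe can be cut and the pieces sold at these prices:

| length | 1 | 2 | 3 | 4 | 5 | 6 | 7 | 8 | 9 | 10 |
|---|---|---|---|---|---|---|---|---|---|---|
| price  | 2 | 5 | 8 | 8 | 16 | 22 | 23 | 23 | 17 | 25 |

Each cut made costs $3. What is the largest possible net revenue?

29

Let v[k] be the best obtainable value from length k. For each k, try every first piece i and keep the best of price[i] + v[k−i] minus the 3 cut fee when i<k.
v[1] = 2
v[2] = 5
v[3] = 8
v[4] = 8
v[5] = 16
v[6] = 22
v[7] = 23
v[8] = 24  (first piece 2, then v[6]=22)
v[9] = 27  (first piece 3, then v[6]=22)
v[10] = 29  (first piece 5, then v[5]=16)
One optimal plan: pieces 5 + 5 (1 cut) → $32 − $3 = $29.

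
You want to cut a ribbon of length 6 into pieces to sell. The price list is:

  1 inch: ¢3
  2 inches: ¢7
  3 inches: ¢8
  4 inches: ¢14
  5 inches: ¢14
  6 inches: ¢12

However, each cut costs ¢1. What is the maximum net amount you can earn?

Consider every possible first cut. r[k] is the best of p[i]+r[k−i] over all sellable i≤k, charging 1 whenever i<k.
r[1] = 3
r[2] = 7
r[3] = 9  (first piece 1, then r[2]=7)
r[4] = 14
r[5] = 16  (first piece 1, then r[4]=14)
r[6] = 20  (first piece 2, then r[4]=14)
One optimal plan: pieces 4 + 2 (1 cut) → ¢21 − ¢1 = ¢20.

20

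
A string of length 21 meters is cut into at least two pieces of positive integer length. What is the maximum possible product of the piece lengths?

2187

Let f[k] be the best product for length k (with at least one cut). For each first piece i, the rest contributes max(k−i, f[k−i]).
f[2] = 1×max(1,0) = 1×1 = 1
f[3] = max(1×2, 2×1) = 2
f[4] = max(1×3, 2×2, 3×1) = 4
f[5] = max(1×4, 2×3, 3×2, 4×1) = 6
f[6] = max(1×6, 2×4, 3×3, 4×2, 5×1) = 9
f[7] = max(1×9, 2×6, 3×4, 4×3, 5×2, 6×1) = 12
f[8] = max(1×12, 2×9, 3×6, …, 6×2, 7×1) = 18
f[9] = max(1×18, 2×12, 3×9, …, 7×2, 8×1) = 27
f[10] = max(1×27, 2×18, 3×12, …, 8×2, 9×1) = 36
f[11] = max(1×36, 2×27, 3×18, …, 9×2, 10×1) = 54
f[12] = max(1×54, 2×36, 3×27, …, 10×2, 11×1) = 81
f[13] = max(1×81, 2×54, 3×36, …, 11×2, 12×1) = 108
f[14] = max(1×108, 2×81, 3×54, …, 12×2, 13×1) = 162
f[15] = max(1×162, 2×108, 3×81, …, 13×2, 14×1) = 243
f[16] = max(1×243, 2×162, 3×108, …, 14×2, 15×1) = 324
f[17] = max(1×324, 2×243, 3×162, …, 15×2, 16×1) = 486
f[18] = max(1×486, 2×324, 3×243, …, 16×2, 17×1) = 729
f[19] = max(1×729, 2×486, 3×324, …, 17×2, 18×1) = 972
f[20] = max(1×972, 2×729, 3×486, …, 18×2, 19×1) = 1458
f[21] = max(1×1458, 2×972, 3×729, …, 19×2, 20×1) = 2187
One optimal split: 3 + 3 + 3 + 3 + 3 + 3 + 3; product 3×3×3×3×3×3×3 = 2187.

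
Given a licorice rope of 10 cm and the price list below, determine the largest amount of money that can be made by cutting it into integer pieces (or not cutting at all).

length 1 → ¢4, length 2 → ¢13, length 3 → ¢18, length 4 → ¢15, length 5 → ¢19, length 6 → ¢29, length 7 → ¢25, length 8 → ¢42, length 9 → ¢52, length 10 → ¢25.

Let v[k] be the best obtainable value from length k. For each k, try every first piece i and keep the best of price[i] + v[k−i].
v[1] = 4
v[2] = max(4+4, 13+0) = 13
v[3] = max(4+13, 13+4, 18+0) = 18
v[4] = max(4+18, 13+13, 18+4, 15+0) = 26
v[5] = max(4+26, 13+18, 18+13, 15+4, 19+0) = 31
v[6] = max(4+31, 13+26, 18+18, 15+13, 19+4, 29+0) = 39
v[7] = max(4+39, 13+31, 18+26, …, 29+4, 25+0) = 44
v[8] = max(4+44, 13+39, 18+31, …, 25+4, 42+0) = 52
v[9] = max(4+52, 13+44, 18+39, …, 42+4, 52+0) = 57
v[10] = max(4+57, 13+52, 18+44, …, 52+4, 25+0) = 65
One optimal cutting: 2 + 2 + 2 + 2 + 2 → ¢13 + ¢13 + ¢13 + ¢13 + ¢13 = ¢65.

65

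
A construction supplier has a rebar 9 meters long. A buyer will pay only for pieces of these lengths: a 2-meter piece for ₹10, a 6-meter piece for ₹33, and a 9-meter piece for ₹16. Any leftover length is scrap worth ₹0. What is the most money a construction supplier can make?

43

Let r[k] be the best obtainable value from length k. For each k, try every first piece i and keep the best of price[i] + r[k−i].
r[1] = 0
r[2] = 10
r[3] = 10
r[4] = 20  (first piece 2, then r[2]=10)
r[5] = 20
r[6] = max(10+20, 33+0) = 33
r[7] = max(10+20, 33+0) = 33
r[8] = max(10+33, 33+10) = 43
r[9] = max(10+33, 33+10, 16+0) = 43
One optimal cutting: pieces 6 + 2 with 1 meter of scrap → ₹43.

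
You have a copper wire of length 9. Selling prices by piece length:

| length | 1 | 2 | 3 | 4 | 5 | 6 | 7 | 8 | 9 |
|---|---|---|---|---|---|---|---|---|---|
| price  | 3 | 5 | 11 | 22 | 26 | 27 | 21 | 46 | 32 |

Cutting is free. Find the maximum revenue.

49

Consider every possible first cut. R[k] is the best of p[i]+R[k−i] over all sellable i≤k.
R[1] = 3
R[2] = max(3+3, 5+0) = 6
R[3] = max(3+6, 5+3, 11+0) = 11
R[4] = max(3+11, 5+6, 11+3, 22+0) = 22
R[5] = max(3+22, 5+11, 11+6, 22+3, 26+0) = 26
R[6] = max(3+26, 5+22, 11+11, 22+6, 26+3, 27+0) = 29
R[7] = max(3+29, 5+26, 11+22, …, 27+3, 21+0) = 33
R[8] = max(3+33, 5+29, 11+26, …, 21+3, 46+0) = 46
R[9] = max(3+46, 5+33, 11+29, …, 46+3, 32+0) = 49
One optimal cutting: 8 + 1 → €46 + €3 = €49.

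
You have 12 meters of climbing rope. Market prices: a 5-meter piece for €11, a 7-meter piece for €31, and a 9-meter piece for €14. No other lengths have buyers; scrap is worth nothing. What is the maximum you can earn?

Build f[k] bottom-up: f[k] = max over allowed piece i of (p[i] + f[k−i]).
f[1] = 0
f[2] = 0
f[3] = 0
f[4] = 0
f[5] = 11
f[6] = 11
f[7] = max(11+0, 31+0) = 31
f[8] = max(11+0, 31+0) = 31
f[9] = max(11+0, 31+0, 14+0) = 31
f[10] = max(11+11, 31+0, 14+0) = 31
f[11] = max(11+11, 31+0, 14+0) = 31
f[12] = max(11+31, 31+11, 14+0) = 42
One optimal cutting: 7 + 5 → €42.

42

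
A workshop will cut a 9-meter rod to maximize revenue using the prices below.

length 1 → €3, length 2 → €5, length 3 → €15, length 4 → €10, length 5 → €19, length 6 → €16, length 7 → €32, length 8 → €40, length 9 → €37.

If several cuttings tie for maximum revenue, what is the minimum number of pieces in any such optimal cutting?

3

Let r[k] be the best obtainable value from length k. For each k, try every first piece i and keep the best of price[i] + r[k−i].
r[1] = 3
r[2] = max(3+3, 5+0) = 6
r[3] = max(3+6, 5+3, 15+0) = 15
r[4] = max(3+15, 5+6, 15+3, 10+0) = 18
r[5] = max(3+18, 5+15, 15+6, 10+3, 19+0) = 21
r[6] = max(3+21, 5+18, 15+15, 10+6, 19+3, 16+0) = 30
r[7] = max(3+30, 5+21, 15+18, …, 16+3, 32+0) = 33
r[8] = max(3+33, 5+30, 15+21, …, 32+3, 40+0) = 40
r[9] = max(3+40, 5+33, 15+30, …, 40+3, 37+0) = 45
Maximum revenue is €45.
Now minimize piece count subject to staying optimal: for each k, pieces[k] = 1 + min over i with p[i]+r[k−i]=r[k] of pieces[k−i].
pieces[6] = 2
pieces[7] = 3
pieces[8] = 1
pieces[9] = 3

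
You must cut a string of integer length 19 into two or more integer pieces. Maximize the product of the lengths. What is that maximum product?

972

Let m[k] be the best product for length k (with at least one cut). For each first piece i, the rest contributes max(k−i, m[k−i]).
m[2] = 1·max(1,0) = 1·1 = 1
m[3] = 1·max(2,1) = 1·2 = 2
m[4] = 2·max(2,1) = 2·2 = 4
m[5] = 2·max(3,2) = 2·3 = 6
m[6] = 3·max(3,2) = 3·3 = 9
m[7] = 2·max(5,6) = 2·6 = 12
m[8] = 2·max(6,9) = 2·9 = 18
m[9] = 3·max(6,9) = 3·9 = 27
m[10] = 2·max(8,18) = 2·18 = 36
m[11] = 2·max(9,27) = 2·27 = 54
m[12] = 3·max(9,27) = 3·27 = 81
m[13] = 2·max(11,54) = 2·54 = 108
m[14] = 2·max(12,81) = 2·81 = 162
m[15] = 3·max(12,81) = 3·81 = 243
m[16] = 2·max(14,162) = 2·162 = 324
m[17] = 2·max(15,243) = 2·243 = 486
m[18] = 3·max(15,243) = 3·243 = 729
m[19] = 2·max(17,486) = 2·486 = 972
One optimal split: 3 + 3 + 3 + 3 + 3 + 2 + 2; product 3·3·3·3·3·2·2 = 972.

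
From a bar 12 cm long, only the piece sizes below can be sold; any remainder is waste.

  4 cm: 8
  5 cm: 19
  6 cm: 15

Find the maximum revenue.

38

Let best[k] be the best obtainable value from length k. For each k, try every first piece i and keep the best of price[i] + best[k−i].
best[1] = 0
best[2] = 0
best[3] = 0
best[4] = 8
best[5] = max(8+0, 19+0) = 19
best[6] = max(8+0, 19+0, 15+0) = 19
best[7] = max(8+0, 19+0, 15+0) = 19
best[8] = max(8+8, 19+0, 15+0) = 19
best[9] = max(8+19, 19+8, 15+0) = 27
best[10] = max(8+19, 19+19, 15+8) = 38
best[11] = max(8+19, 19+19, 15+19) = 38
best[12] = max(8+19, 19+19, 15+19) = 38
One optimal cutting: pieces 5 + 5 with 2 cm of scrap → 38.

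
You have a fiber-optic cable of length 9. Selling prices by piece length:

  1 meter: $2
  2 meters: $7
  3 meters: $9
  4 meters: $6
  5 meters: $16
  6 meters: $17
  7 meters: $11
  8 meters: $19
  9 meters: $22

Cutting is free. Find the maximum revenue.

30

Build R[k] bottom-up: R[k] = max over allowed piece i of (p[i] + R[k−i]).
R[1] = 2
R[2] = 7
R[3] = 9  (first piece 1, then R[2]=7)
R[4] = 14  (first piece 2, then R[2]=7)
R[5] = 16  (first piece 1, then R[4]=14)
R[6] = 21  (first piece 2, then R[4]=14)
R[7] = 23  (first piece 1, then R[6]=21)
R[8] = 28  (first piece 2, then R[6]=21)
R[9] = 30  (first piece 1, then R[8]=28)
One optimal cutting: 2 + 2 + 2 + 2 + 1 → $7 + $7 + $7 + $7 + $2 = $30.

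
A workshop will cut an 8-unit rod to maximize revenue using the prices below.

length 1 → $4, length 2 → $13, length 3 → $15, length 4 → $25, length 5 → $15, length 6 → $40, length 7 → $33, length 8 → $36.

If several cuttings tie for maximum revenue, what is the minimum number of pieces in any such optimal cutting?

2

Build r[k] bottom-up: r[k] = max over allowed piece i of (p[i] + r[k−i]).
r[1] = 4
r[2] = max(4+4, 13+0) = 13
r[3] = max(4+13, 13+4, 15+0) = 17
r[4] = max(4+17, 13+13, 15+4, 25+0) = 26
r[5] = max(4+26, 13+17, 15+13, 25+4, 15+0) = 30
r[6] = max(4+30, 13+26, 15+17, 25+13, 15+4, 40+0) = 40
r[7] = max(4+40, 13+30, 15+26, …, 40+4, 33+0) = 44
r[8] = max(4+44, 13+40, 15+30, …, 33+4, 36+0) = 53
Maximum revenue is $53.
Now minimize piece count subject to staying optimal: for each k, pieces[k] = 1 + min over i with p[i]+r[k−i]=r[k] of pieces[k−i].
pieces[5] = 3
pieces[6] = 1
pieces[7] = 2
pieces[8] = 2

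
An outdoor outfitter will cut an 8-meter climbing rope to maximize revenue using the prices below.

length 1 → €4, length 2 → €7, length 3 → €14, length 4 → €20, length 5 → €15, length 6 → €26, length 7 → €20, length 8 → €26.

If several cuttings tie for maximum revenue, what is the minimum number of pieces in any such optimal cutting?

Let r[k] be the best obtainable value from length k. For each k, try every first piece i and keep the best of price[i] + r[k−i].
r[1] = 4
r[2] = 8  (first piece 1, then r[1]=4)
r[3] = 14
r[4] = 20
r[5] = 24  (first piece 1, then r[4]=20)
r[6] = 28  (first piece 1, then r[5]=24)
r[7] = 34  (first piece 3, then r[4]=20)
r[8] = 40  (first piece 4, then r[4]=20)
Maximum revenue is €40.
Now minimize piece count subject to staying optimal: for each k, pieces[k] = 1 + min over i with p[i]+r[k−i]=r[k] of pieces[k−i].
pieces[5] = 2
pieces[6] = 2
pieces[7] = 2
pieces[8] = 2

2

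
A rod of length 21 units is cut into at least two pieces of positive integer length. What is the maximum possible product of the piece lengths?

Fill g[k] for k=2..21: at each k try every first piece i and multiply by the better of (k−i) uncut or g[k−i].
g[2] = 1·max(1,0) = 1·1 = 1
g[3] = max(1·2, 2·1) = 2
g[4] = max(1·3, 2·2, 3·1) = 4
g[5] = max(1·4, 2·3, 3·2, 4·1) = 6
g[6] = max(1·6, 2·4, 3·3, 4·2, 5·1) = 9
g[7] = max(1·9, 2·6, 3·4, 4·3, 5·2, 6·1) = 12
g[8] = max(1·12, 2·9, 3·6, …, 6·2, 7·1) = 18
g[9] = max(1·18, 2·12, 3·9, …, 7·2, 8·1) = 27
g[10] = max(1·27, 2·18, 3·12, …, 8·2, 9·1) = 36
g[11] = max(1·36, 2·27, 3·18, …, 9·2, 10·1) = 54
g[12] = max(1·54, 2·36, 3·27, …, 10·2, 11·1) = 81
g[13] = max(1·81, 2·54, 3·36, …, 11·2, 12·1) = 108
g[14] = max(1·108, 2·81, 3·54, …, 12·2, 13·1) = 162
g[15] = max(1·162, 2·108, 3·81, …, 13·2, 14·1) = 243
g[16] = max(1·243, 2·162, 3·108, …, 14·2, 15·1) = 324
g[17] = max(1·324, 2·243, 3·162, …, 15·2, 16·1) = 486
g[18] = max(1·486, 2·324, 3·243, …, 16·2, 17·1) = 729
g[19] = max(1·729, 2·486, 3·324, …, 17·2, 18·1) = 972
g[20] = max(1·972, 2·729, 3·486, …, 18·2, 19·1) = 1458
g[21] = max(1·1458, 2·972, 3·729, …, 19·2, 20·1) = 2187
One optimal split: 3 + 3 + 3 + 3 + 3 + 3 + 3; product 3·3·3·3·3·3·3 = 2187.

2187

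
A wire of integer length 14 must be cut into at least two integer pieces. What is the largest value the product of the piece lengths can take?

162

Let g[k] be the best product for length k (with at least one cut). For each first piece i, the rest contributes max(k−i, g[k−i]).
g[2] = 1·max(1,0) = 1·1 = 1
g[3] = 1·max(2,1) = 1·2 = 2
g[4] = 2·max(2,1) = 2·2 = 4
g[5] = 2·max(3,2) = 2·3 = 6
g[6] = 3·max(3,2) = 3·3 = 9
g[7] = 2·max(5,6) = 2·6 = 12
g[8] = 2·max(6,9) = 2·9 = 18
g[9] = 3·max(6,9) = 3·9 = 27
g[10] = 2·max(8,18) = 2·18 = 36
g[11] = 2·max(9,27) = 2·27 = 54
g[12] = 3·max(9,27) = 3·27 = 81
g[13] = 2·max(11,54) = 2·54 = 108
g[14] = 2·max(12,81) = 2·81 = 162
One optimal split: 3 + 3 + 3 + 3 + 2; product 3·3·3·3·2 = 162.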